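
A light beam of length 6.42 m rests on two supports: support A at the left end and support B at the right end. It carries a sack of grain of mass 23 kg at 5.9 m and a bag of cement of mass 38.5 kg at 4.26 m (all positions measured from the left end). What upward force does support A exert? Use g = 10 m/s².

Taking torques about support B:
Sack of grain: 23 × 10 = 230 N down at 5.9 m → arm 0.52 m, τ = 230 × 0.52 = 119.6 N·m counterclockwise.
Bag of cement: 38.5 × 10 = 385 N down at 4.26 m → arm 2.16 m, τ = 385 × 2.16 = 831.6 N·m counterclockwise.
Net load moment about support B = 951.2 N·m counterclockwise.
Reaction R at support A is upward at 0 m, arm 6.42 m → moment R × 6.42 clockwise.
Στ = 0 ⇒ R × 6.42 = 951.2 ⇒ R = 148 N.

R_A ≈ 148 N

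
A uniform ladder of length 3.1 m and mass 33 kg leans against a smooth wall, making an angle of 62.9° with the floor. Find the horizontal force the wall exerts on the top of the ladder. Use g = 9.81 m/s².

Choose the foot of the ladder as the axis so the floor normal and friction both act there and drop out.
Ladder weight 33×9.81 = 323.7 N acts at 1.55 m along the ladder; its horizontal arm is 1.55·cos62.9° = 0.7061 m → τ = 228.6 N·m clockwise.
Wall normal N acts horizontally at the top; its moment arm is the height L sinθ = 3.1·sin62.9° = 2.76 m, counterclockwise.
Στ = 0 ⇒ N × 2.76 = 228.6 ⇒ N = 82.8 N.

N_wall ≈ 82.8 N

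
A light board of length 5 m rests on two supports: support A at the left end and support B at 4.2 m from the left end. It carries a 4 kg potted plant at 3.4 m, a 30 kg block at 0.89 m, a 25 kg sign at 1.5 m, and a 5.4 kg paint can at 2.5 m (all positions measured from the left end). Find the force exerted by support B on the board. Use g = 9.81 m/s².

Taking torques about support A:
Potted plant: 4 × 9.81 = 39.24 N down at 3.4 m → arm 3.4 m, τ = 39.24 × 3.4 = 133.4 N·m clockwise.
Block: 30 × 9.81 = 294.3 N down at 0.89 m → arm 0.89 m, τ = 294.3 × 0.89 = 261.9 N·m clockwise.
Sign: 25 × 9.81 = 245.2 N down at 1.5 m → arm 1.5 m, τ = 245.2 × 1.5 = 367.8 N·m clockwise.
Paint can: 5.4 × 9.81 = 52.97 N down at 2.5 m → arm 2.5 m, τ = 52.97 × 2.5 = 132.4 N·m clockwise.
Net load moment about support A = 895.5 N·m clockwise.
Reaction R at support B is upward at 4.2 m, arm 4.2 m → moment R × 4.2 counterclockwise.
Balancing moments: R × 4.2 = 895.5, giving R = 213 N.

R_B ≈ 213 N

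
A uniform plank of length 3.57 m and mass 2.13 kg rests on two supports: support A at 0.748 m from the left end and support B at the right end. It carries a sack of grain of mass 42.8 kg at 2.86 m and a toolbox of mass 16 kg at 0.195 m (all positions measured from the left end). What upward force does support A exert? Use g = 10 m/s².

About support B:
Beam weight: 2.13 × 10 = 21.3 N down at 1.785 m → arm 1.785 m, τ = 21.3 × 1.785 = 38.02 N·m counterclockwise.
Sack of grain: 42.8 × 10 = 428 N down at 2.86 m → arm 0.71 m, τ = 428 × 0.71 = 303.9 N·m counterclockwise.
Toolbox: 16 × 10 = 160 N down at 0.195 m → arm 3.375 m, τ = 160 × 3.375 = 540 N·m counterclockwise.
Net load moment about support B = 881.9 N·m counterclockwise.
Reaction R at support A is upward at 0.748 m, arm 2.822 m → moment R × 2.822 clockwise.
Setting net torque to zero: R × 2.822 = 881.9 → R = 313 N.

R_A ≈ 313 N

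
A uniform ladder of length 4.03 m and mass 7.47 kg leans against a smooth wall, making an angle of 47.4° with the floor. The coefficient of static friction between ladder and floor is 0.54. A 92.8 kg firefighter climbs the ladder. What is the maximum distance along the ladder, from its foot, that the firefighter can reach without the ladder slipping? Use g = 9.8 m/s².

d ≈ 2.39 m

Sum moments about the foot of the ladder (the floor normal and friction both act there and drop out).
Ladder weight 7.47×9.8 = 73.21 N acts at 2.015 m along the ladder; its horizontal arm is 2.015·cos47.4° = 1.364 m → τ = 99.86 N·m clockwise.
Firefighter weight 92.8×9.8 = 909.4 N at distance d → arm d·cos47.4° → τ = 909.4·d·0.6769 clockwise.
Wall normal N at the top has arm L sinθ = 2.966 m counterclockwise, so Στ = 0 gives N·2.966 = 99.86 + 615.6·d.
ΣFy = 0 ⇒ N_floor = 982.6 N, so the maximum friction is μ_s·N_floor = 0.54×982.6 = 530.6 N. ΣFx = 0 ⇒ N_wall = f, so at the slipping point N = 530.6 N.
Substituting: 530.6×2.966 = 99.86 + 615.6·d ⇒ d = (1574 − 99.86) / 615.6 = 2.39 m.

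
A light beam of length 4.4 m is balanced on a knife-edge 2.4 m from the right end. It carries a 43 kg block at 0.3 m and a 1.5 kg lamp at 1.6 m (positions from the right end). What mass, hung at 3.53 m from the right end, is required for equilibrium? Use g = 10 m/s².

m ≈ 81 kg

Taking torques about the knife-edge (at 2.4 m from the right end):
Block: 43 × 10 = 430 N down at 0.3 m → arm 2.1 m, τ = 430 × 2.1 = 903 N·m clockwise.
Lamp: 1.5 × 10 = 15 N down at 1.6 m → arm 0.8 m, τ = 15 × 0.8 = 12 N·m clockwise.
Net moment of known loads = 915 N·m clockwise.
An unknown mass m at 3.53 m has arm 1.13 m; its moment is m·g·1.13 counterclockwise.
For rotational equilibrium, m × 10 × 1.13 = 915, so m = 915 / (10 × 1.13) = 81 kg.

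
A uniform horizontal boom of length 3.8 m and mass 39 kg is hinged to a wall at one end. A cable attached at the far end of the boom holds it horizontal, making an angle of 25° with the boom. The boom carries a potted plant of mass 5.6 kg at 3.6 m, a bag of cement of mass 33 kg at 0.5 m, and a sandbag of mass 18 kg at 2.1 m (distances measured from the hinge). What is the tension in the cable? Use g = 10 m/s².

Sum moments about the hinge (the unknown hinge reaction has zero arm there).
Beam weight: 39 × 10 = 390 N down at 1.9 m → arm 1.9 m, τ = 390 × 1.9 = 741 N·m clockwise.
Potted plant: 5.6 × 10 = 56 N down at 3.6 m → arm 3.6 m, τ = 56 × 3.6 = 201.6 N·m clockwise.
Bag of cement: 33 × 10 = 330 N down at 0.5 m → arm 0.5 m, τ = 330 × 0.5 = 165 N·m clockwise.
Sandbag: 18 × 10 = 180 N down at 2.1 m → arm 2.1 m, τ = 180 × 2.1 = 378 N·m clockwise.
Total clockwise load moment = 1486 N·m.
The cable tension T acts at 3.8 m; only its component perpendicular to the boom, T sinθ, produces torque. sin 25° = 0.4226.
For rotational equilibrium, T × 3.8 × 0.4226 = 1486, so T = 1486 / 1.606 = 925 N.

T ≈ 925 N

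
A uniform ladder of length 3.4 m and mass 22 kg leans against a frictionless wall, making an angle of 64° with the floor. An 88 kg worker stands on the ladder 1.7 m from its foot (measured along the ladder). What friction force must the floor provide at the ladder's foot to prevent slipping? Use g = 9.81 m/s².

f ≈ 263 N

Take moments about the foot of the ladder.
Ladder weight 22×9.81 = 215.8 N acts at 1.7 m along the ladder; its horizontal arm is 1.7·cos64° = 0.7452 m → τ = 160.8 N·m clockwise.
Worker: 88×9.81 = 863.3 N at 1.7 m → arm 0.7452 m → τ = 643.3 N·m clockwise.
Wall normal N acts horizontally at the top; its moment arm is the height L sinθ = 3.4·sin64° = 3.056 m, counterclockwise.
Setting net torque to zero: N × 3.056 = 804.1 → N = 263 N.
ΣFx = 0: friction at the foot balances the wall's push, so f = N_wall = 263 N.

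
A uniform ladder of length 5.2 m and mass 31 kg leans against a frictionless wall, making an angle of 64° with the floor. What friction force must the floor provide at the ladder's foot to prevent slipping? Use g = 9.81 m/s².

f ≈ 74.2 N

Choose the foot of the ladder as the axis so the floor normal and friction both act there and drop out.
Ladder weight 31×9.81 = 304.1 N acts at 2.6 m along the ladder; its horizontal arm is 2.6·cos64° = 1.14 m → τ = 346.7 N·m clockwise.
Wall normal N acts horizontally at the top; its moment arm is the height L sinθ = 5.2·sin64° = 4.674 m, counterclockwise.
For rotational equilibrium, N × 4.674 = 346.7, so N = 74.2 N.
ΣFx = 0: friction at the foot balances the wall's push, so f = N_wall = 74.2 N.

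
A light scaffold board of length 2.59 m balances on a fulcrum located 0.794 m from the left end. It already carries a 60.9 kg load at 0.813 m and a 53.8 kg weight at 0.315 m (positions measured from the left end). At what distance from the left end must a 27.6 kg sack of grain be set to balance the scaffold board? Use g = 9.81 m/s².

x ≈ 1.69 m from the left end

Choose the fulcrum (at 0.794 m from the left end) as the axis so the support reaction has zero arm there.
Load: 60.9 × 9.81 = 597.4 N down at 0.813 m → arm 0.019 m, τ = 597.4 × 0.019 = 11.35 N·m clockwise.
Weight: 53.8 × 9.81 = 527.8 N down at 0.315 m → arm 0.479 m, τ = 527.8 × 0.479 = 252.8 N·m counterclockwise.
Net moment of existing loads = 241.5 N·m counterclockwise.
The sack of grain weighs 27.6 × 9.81 = 270.8 N and must supply an equal clockwise moment, so its lever arm about the fulcrum is 241.5 / 270.8 = 0.892 m.
That puts it at 0.794 + 0.892 = 1.69 m from the left end.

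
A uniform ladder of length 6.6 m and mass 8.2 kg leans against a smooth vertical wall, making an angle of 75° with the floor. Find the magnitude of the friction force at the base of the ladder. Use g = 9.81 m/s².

About the foot of the ladder:
Ladder weight 8.2×9.81 = 80.44 N acts at 3.3 m along the ladder; its horizontal arm is 3.3·cos75° = 0.8541 m → τ = 68.7 N·m clockwise.
Wall normal N acts horizontally at the top; its moment arm is the height L sinθ = 6.6·sin75° = 6.375 m, counterclockwise.
Balancing moments: N × 6.375 = 68.7, giving N = 10.8 N.
ΣFx = 0: friction at the foot balances the wall's push, so f = N_wall = 10.8 N.

f ≈ 10.8 N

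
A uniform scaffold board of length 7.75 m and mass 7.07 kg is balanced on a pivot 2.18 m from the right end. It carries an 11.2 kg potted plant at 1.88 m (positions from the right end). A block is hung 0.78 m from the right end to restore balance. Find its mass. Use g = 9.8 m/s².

Sum moments about the pivot (at 2.18 m from the right end) (the support reaction has zero arm there).
Beam weight: 7.07 × 9.8 = 69.29 N down at 3.875 m → arm 1.695 m, τ = 69.29 × 1.695 = 117.4 N·m counterclockwise.
Potted plant: 11.2 × 9.8 = 109.8 N down at 1.88 m → arm 0.3 m, τ = 109.8 × 0.3 = 32.94 N·m clockwise.
Net moment of known loads = 84.46 N·m counterclockwise.
An unknown mass m at 0.78 m has arm 1.4 m; its moment is m·g·1.4 clockwise.
Setting net torque to zero: m × 9.8 × 1.4 = 84.46 → m = 84.46 / (9.8 × 1.4) = 6.16 kg.

m ≈ 6.16 kg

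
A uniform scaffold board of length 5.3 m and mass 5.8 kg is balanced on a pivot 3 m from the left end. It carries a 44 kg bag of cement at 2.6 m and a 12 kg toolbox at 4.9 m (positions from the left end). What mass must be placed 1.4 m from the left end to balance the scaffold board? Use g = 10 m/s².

Take moments about the pivot (at 3 m from the left end).
Beam weight: 5.8 × 10 = 58 N down at 2.65 m → arm 0.35 m, τ = 58 × 0.35 = 20.3 N·m counterclockwise.
Bag of cement: 44 × 10 = 440 N down at 2.6 m → arm 0.4 m, τ = 440 × 0.4 = 176 N·m counterclockwise.
Toolbox: 12 × 10 = 120 N down at 4.9 m → arm 1.9 m, τ = 120 × 1.9 = 228 N·m clockwise.
Net moment of known loads = 31.7 N·m clockwise.
An unknown mass m at 1.4 m has arm 1.6 m; its moment is m·g·1.6 counterclockwise.
For rotational equilibrium, m × 10 × 1.6 = 31.7, so m = 31.7 / (10 × 1.6) = 1.98 kg.

m ≈ 1.98 kg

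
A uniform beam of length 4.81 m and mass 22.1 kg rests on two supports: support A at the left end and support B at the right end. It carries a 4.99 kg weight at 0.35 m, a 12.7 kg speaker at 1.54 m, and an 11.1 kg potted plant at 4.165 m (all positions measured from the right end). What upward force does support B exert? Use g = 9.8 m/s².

R_B ≈ 253 N

Take moments about support A.
Beam weight: 22.1 × 9.8 = 216.6 N down at 2.405 m → arm 2.405 m, τ = 216.6 × 2.405 = 520.9 N·m clockwise.
Weight: 4.99 × 9.8 = 48.9 N down at 0.35 m → arm 4.46 m, τ = 48.9 × 4.46 = 218.1 N·m clockwise.
Speaker: 12.7 × 9.8 = 124.5 N down at 1.54 m → arm 3.27 m, τ = 124.5 × 3.27 = 407.1 N·m clockwise.
Potted plant: 11.1 × 9.8 = 108.8 N down at 4.165 m → arm 0.645 m, τ = 108.8 × 0.645 = 70.18 N·m clockwise.
Net load moment about support A = 1216 N·m clockwise.
Reaction R at support B is upward at 0 m, arm 4.81 m → moment R × 4.81 counterclockwise.
For rotational equilibrium, R × 4.81 = 1216, so R = 253 N.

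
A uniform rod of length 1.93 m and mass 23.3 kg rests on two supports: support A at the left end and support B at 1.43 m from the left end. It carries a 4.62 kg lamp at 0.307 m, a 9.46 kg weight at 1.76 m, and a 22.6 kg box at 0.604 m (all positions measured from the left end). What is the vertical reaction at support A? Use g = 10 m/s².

Choose support B as the axis so its reaction then has zero moment arm.
Beam weight: 23.3 × 10 = 233 N down at 0.965 m → arm 0.465 m, τ = 233 × 0.465 = 108.3 N·m counterclockwise.
Lamp: 4.62 × 10 = 46.2 N down at 0.307 m → arm 1.123 m, τ = 46.2 × 1.123 = 51.88 N·m counterclockwise.
Weight: 9.46 × 10 = 94.6 N down at 1.76 m → arm 0.33 m, τ = 94.6 × 0.33 = 31.22 N·m clockwise.
Box: 22.6 × 10 = 226 N down at 0.604 m → arm 0.826 m, τ = 226 × 0.826 = 186.7 N·m counterclockwise.
Net load moment about support B = 315.7 N·m counterclockwise.
Reaction R at support A is upward at 0 m, arm 1.43 m → moment R × 1.43 clockwise.
For rotational equilibrium, R × 1.43 = 315.7, so R = 221 N.

R_A ≈ 221 N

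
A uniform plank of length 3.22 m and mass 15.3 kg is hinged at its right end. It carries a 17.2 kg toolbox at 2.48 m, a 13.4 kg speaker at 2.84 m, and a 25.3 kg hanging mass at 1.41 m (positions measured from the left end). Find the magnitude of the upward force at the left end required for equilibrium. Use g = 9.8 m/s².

F ≈ 269 N

Taking torques about the right end:
Beam weight: 15.3 × 9.8 = 149.9 N down at 1.61 m → arm 1.61 m, τ = 149.9 × 1.61 = 241.3 N·m counterclockwise.
Toolbox: 17.2 × 9.8 = 168.6 N down at 2.48 m → arm 0.74 m, τ = 168.6 × 0.74 = 124.8 N·m counterclockwise.
Speaker: 13.4 × 9.8 = 131.3 N down at 2.84 m → arm 0.38 m, τ = 131.3 × 0.38 = 49.89 N·m counterclockwise.
Hanging mass: 25.3 × 9.8 = 247.9 N down at 1.41 m → arm 1.81 m, τ = 247.9 × 1.81 = 448.7 N·m counterclockwise.
Net moment of the loads = 864.7 N·m counterclockwise.
The upward force F acts at the left end, arm 3.22 m, giving F × 3.22 clockwise.
For rotational equilibrium, F × 3.22 = 864.7, so F = 864.7 / 3.22 = 269 N.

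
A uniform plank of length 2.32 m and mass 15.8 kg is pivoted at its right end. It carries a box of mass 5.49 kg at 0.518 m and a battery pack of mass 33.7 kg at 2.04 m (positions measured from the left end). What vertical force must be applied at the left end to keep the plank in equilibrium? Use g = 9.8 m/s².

F ≈ 159 N

Choose the right end as the axis so the unknown pivot reaction has zero arm there.
Beam weight: 15.8 × 9.8 = 154.8 N down at 1.16 m → arm 1.16 m, τ = 154.8 × 1.16 = 179.6 N·m counterclockwise.
Box: 5.49 × 9.8 = 53.8 N down at 0.518 m → arm 1.802 m, τ = 53.8 × 1.802 = 96.95 N·m counterclockwise.
Battery pack: 33.7 × 9.8 = 330.3 N down at 2.04 m → arm 0.28 m, τ = 330.3 × 0.28 = 92.48 N·m counterclockwise.
Net moment of the loads = 369 N·m counterclockwise.
The upward force F acts at the left end, arm 2.32 m, giving F × 2.32 clockwise.
Balancing moments: F × 2.32 = 369, giving F = 369 / 2.32 = 159 N.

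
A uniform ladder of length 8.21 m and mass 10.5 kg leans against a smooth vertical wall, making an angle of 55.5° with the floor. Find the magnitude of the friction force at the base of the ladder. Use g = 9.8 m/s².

f ≈ 35.4 N

About the foot of the ladder:
Ladder weight 10.5×9.8 = 102.9 N acts at 4.105 m along the ladder; its horizontal arm is 4.105·cos55.5° = 2.325 m → τ = 239.2 N·m clockwise.
Wall normal N acts horizontally at the top; its moment arm is the height L sinθ = 8.21·sin55.5° = 6.766 m, counterclockwise.
For rotational equilibrium, N × 6.766 = 239.2, so N = 35.4 N.
ΣFx = 0: friction at the foot balances the wall's push, so f = N_wall = 35.4 N.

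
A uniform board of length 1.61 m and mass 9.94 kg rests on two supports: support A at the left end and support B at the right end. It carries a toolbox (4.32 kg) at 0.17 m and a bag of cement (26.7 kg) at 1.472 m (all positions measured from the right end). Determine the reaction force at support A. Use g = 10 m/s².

R_A ≈ 298 N

About support B:
Beam weight: 9.94 × 10 = 99.4 N down at 0.805 m → arm 0.805 m, τ = 99.4 × 0.805 = 80.02 N·m counterclockwise.
Toolbox: 4.32 × 10 = 43.2 N down at 0.17 m → arm 0.17 m, τ = 43.2 × 0.17 = 7.344 N·m counterclockwise.
Bag of cement: 26.7 × 10 = 267 N down at 1.472 m → arm 1.472 m, τ = 267 × 1.472 = 393 N·m counterclockwise.
Net load moment about support B = 480.4 N·m counterclockwise.
Reaction R at support A is upward at 1.61 m, arm 1.61 m → moment R × 1.61 clockwise.
Setting net torque to zero: R × 1.61 = 480.4 → R = 298 N.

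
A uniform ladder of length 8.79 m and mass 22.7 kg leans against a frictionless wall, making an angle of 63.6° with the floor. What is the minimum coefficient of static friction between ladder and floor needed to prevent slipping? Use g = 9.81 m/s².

About the foot of the ladder:
Ladder weight 22.7×9.81 = 222.7 N acts at 4.395 m along the ladder; its horizontal arm is 4.395·cos63.6° = 1.954 m → τ = 435.2 N·m clockwise.
Wall normal N acts horizontally at the top; its moment arm is the height L sinθ = 8.79·sin63.6° = 7.873 m, counterclockwise.
Στ = 0 ⇒ N × 7.873 = 435.2 ⇒ N = 55.28 N.
ΣFx = 0 ⇒ f = N_wall = 55.28 N. ΣFy = 0 ⇒ N_floor = 222.7 N.
μ_min = f / N_floor = 55.28 / 222.7 = 0.248.

μ_min ≈ 0.248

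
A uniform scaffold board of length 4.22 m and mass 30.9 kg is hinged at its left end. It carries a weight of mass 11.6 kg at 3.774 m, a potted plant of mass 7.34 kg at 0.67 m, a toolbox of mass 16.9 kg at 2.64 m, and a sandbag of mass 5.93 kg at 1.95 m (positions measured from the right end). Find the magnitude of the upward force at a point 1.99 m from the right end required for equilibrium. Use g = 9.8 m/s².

Sum moments about the left end (the unknown pivot reaction has zero arm there).
Beam weight: 30.9 × 9.8 = 302.8 N down at 2.11 m → arm 2.11 m, τ = 302.8 × 2.11 = 638.9 N·m clockwise.
Weight: 11.6 × 9.8 = 113.7 N down at 3.774 m → arm 0.446 m, τ = 113.7 × 0.446 = 50.71 N·m clockwise.
Potted plant: 7.34 × 9.8 = 71.93 N down at 0.67 m → arm 3.55 m, τ = 71.93 × 3.55 = 255.4 N·m clockwise.
Toolbox: 16.9 × 9.8 = 165.6 N down at 2.64 m → arm 1.58 m, τ = 165.6 × 1.58 = 261.6 N·m clockwise.
Sandbag: 5.93 × 9.8 = 58.11 N down at 1.95 m → arm 2.27 m, τ = 58.11 × 2.27 = 131.9 N·m clockwise.
Net moment of the loads = 1339 N·m clockwise.
The upward force F acts at a point 1.99 m from the right end, arm 2.23 m, giving F × 2.23 counterclockwise.
Balancing moments: F × 2.23 = 1339, giving F = 1339 / 2.23 = 600 N.

F ≈ 600 N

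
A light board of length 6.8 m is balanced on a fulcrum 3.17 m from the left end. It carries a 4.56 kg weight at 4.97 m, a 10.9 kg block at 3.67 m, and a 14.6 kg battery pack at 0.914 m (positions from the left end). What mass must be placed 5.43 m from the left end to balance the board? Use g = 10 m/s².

m ≈ 8.53 kg

Choose the fulcrum (at 3.17 m from the left end) as the axis so the support reaction has zero arm there.
Weight: 4.56 × 10 = 45.6 N down at 4.97 m → arm 1.8 m, τ = 45.6 × 1.8 = 82.08 N·m clockwise.
Block: 10.9 × 10 = 109 N down at 3.67 m → arm 0.5 m, τ = 109 × 0.5 = 54.5 N·m clockwise.
Battery pack: 14.6 × 10 = 146 N down at 0.914 m → arm 2.256 m, τ = 146 × 2.256 = 329.4 N·m counterclockwise.
Net moment of known loads = 192.8 N·m counterclockwise.
An unknown mass m at 5.43 m has arm 2.26 m; its moment is m·g·2.26 clockwise.
Setting net torque to zero: m × 10 × 2.26 = 192.8 → m = 192.8 / (10 × 2.26) = 8.53 kg.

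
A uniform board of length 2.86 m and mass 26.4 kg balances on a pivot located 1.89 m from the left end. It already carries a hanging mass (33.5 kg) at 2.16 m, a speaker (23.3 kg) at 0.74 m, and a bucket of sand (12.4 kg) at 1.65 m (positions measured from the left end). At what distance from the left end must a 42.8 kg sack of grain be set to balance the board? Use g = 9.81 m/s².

x ≈ 2.66 m from the left end

About the pivot (at 1.89 m from the left end):
Beam weight: 26.4 × 9.81 = 259 N down at 1.43 m → arm 0.46 m, τ = 259 × 0.46 = 119.1 N·m counterclockwise.
Hanging mass: 33.5 × 9.81 = 328.6 N down at 2.16 m → arm 0.27 m, τ = 328.6 × 0.27 = 88.72 N·m clockwise.
Speaker: 23.3 × 9.81 = 228.6 N down at 0.74 m → arm 1.15 m, τ = 228.6 × 1.15 = 262.9 N·m counterclockwise.
Bucket of sand: 12.4 × 9.81 = 121.6 N down at 1.65 m → arm 0.24 m, τ = 121.6 × 0.24 = 29.18 N·m counterclockwise.
Net moment of existing loads = 322.5 N·m counterclockwise.
The sack of grain weighs 42.8 × 9.81 = 419.9 N and must supply an equal clockwise moment, so its lever arm about the pivot is 322.5 / 419.9 = 0.768 m.
That puts it at 1.89 + 0.768 = 2.66 m from the left end.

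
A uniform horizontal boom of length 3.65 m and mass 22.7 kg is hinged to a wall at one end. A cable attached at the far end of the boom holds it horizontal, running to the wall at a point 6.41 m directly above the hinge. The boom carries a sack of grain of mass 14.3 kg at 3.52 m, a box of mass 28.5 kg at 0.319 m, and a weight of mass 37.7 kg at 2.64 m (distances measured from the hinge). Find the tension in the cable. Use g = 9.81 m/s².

T ≈ 620 N

Choose the hinge as the axis so the unknown hinge reaction has zero arm there.
Beam weight: 22.7 × 9.81 = 222.7 N down at 1.825 m → arm 1.825 m, τ = 222.7 × 1.825 = 406.4 N·m clockwise.
Sack of grain: 14.3 × 9.81 = 140.3 N down at 3.52 m → arm 3.52 m, τ = 140.3 × 3.52 = 493.9 N·m clockwise.
Box: 28.5 × 9.81 = 279.6 N down at 0.319 m → arm 0.319 m, τ = 279.6 × 0.319 = 89.19 N·m clockwise.
Weight: 37.7 × 9.81 = 369.8 N down at 2.64 m → arm 2.64 m, τ = 369.8 × 2.64 = 976.3 N·m clockwise.
Total clockwise load moment = 1966 N·m.
The cable tension T acts at 3.65 m; only its component perpendicular to the boom, T sinθ, produces torque. sinθ = h/√(h²+d²) = 6.41/√(6.41²+3.65²) = 0.869.
Setting net torque to zero: T × 3.65 × 0.869 = 1966 → T = 1966 / 3.172 = 620 N.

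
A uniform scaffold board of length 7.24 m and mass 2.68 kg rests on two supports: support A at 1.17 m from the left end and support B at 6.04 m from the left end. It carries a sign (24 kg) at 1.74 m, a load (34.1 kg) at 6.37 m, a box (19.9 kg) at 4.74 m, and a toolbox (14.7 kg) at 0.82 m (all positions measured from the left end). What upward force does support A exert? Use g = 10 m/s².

R_A ≈ 413 N

Taking torques about support B:
Beam weight: 2.68 × 10 = 26.8 N down at 3.62 m → arm 2.42 m, τ = 26.8 × 2.42 = 64.86 N·m counterclockwise.
Sign: 24 × 10 = 240 N down at 1.74 m → arm 4.3 m, τ = 240 × 4.3 = 1032 N·m counterclockwise.
Load: 34.1 × 10 = 341 N down at 6.37 m → arm 0.33 m, τ = 341 × 0.33 = 112.5 N·m clockwise.
Box: 19.9 × 10 = 199 N down at 4.74 m → arm 1.3 m, τ = 199 × 1.3 = 258.7 N·m counterclockwise.
Toolbox: 14.7 × 10 = 147 N down at 0.82 m → arm 5.22 m, τ = 147 × 5.22 = 767.3 N·m counterclockwise.
Net load moment about support B = 2010 N·m counterclockwise.
Reaction R at support A is upward at 1.17 m, arm 4.87 m → moment R × 4.87 clockwise.
Setting net torque to zero: R × 4.87 = 2010 → R = 413 N.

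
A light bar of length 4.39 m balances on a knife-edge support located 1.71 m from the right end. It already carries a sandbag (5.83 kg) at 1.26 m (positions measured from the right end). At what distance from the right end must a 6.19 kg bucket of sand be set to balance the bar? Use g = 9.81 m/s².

x ≈ 2.13 m from the right end

Take moments about the knife-edge support (at 1.71 m from the right end).
Sandbag: 5.83 × 9.81 = 57.19 N down at 1.26 m → arm 0.45 m, τ = 57.19 × 0.45 = 25.74 N·m clockwise.
Net moment of existing loads = 25.74 N·m clockwise.
The bucket of sand weighs 6.19 × 9.81 = 60.72 N and must supply an equal counterclockwise moment, so its lever arm about the knife-edge support is 25.74 / 60.72 = 0.424 m.
That puts it at 1.71 + 0.424 = 2.13 m from the right end.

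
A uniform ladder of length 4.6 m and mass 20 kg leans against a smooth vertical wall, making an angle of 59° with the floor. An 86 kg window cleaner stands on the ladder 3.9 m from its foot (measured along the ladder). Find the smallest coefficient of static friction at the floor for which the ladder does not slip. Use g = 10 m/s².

μ_min ≈ 0.47

About the foot of the ladder:
Ladder weight 20×10 = 200 N acts at 2.3 m along the ladder; its horizontal arm is 2.3·cos59° = 1.185 m → τ = 237 N·m clockwise.
Window cleaner: 86×10 = 860 N at 3.9 m → arm 2.009 m → τ = 1728 N·m clockwise.
Wall normal N acts horizontally at the top; its moment arm is the height L sinθ = 4.6·sin59° = 3.943 m, counterclockwise.
Στ = 0 ⇒ N × 3.943 = 1965 ⇒ N = 498.4 N.
ΣFx = 0 ⇒ f = N_wall = 498.4 N. ΣFy = 0 ⇒ N_floor = 1060 N.
μ_min = f / N_floor = 498.4 / 1060 = 0.47.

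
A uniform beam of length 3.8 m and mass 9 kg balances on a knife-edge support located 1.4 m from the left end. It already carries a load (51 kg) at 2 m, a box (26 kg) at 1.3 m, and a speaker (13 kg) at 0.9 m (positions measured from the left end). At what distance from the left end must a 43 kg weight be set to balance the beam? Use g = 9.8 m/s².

Sum moments about the knife-edge support (at 1.4 m from the left end) (the support reaction has zero arm there).
Beam weight: 9 × 9.8 = 88.2 N down at 1.9 m → arm 0.5 m, τ = 88.2 × 0.5 = 44.1 N·m clockwise.
Load: 51 × 9.8 = 499.8 N down at 2 m → arm 0.6 m, τ = 499.8 × 0.6 = 299.9 N·m clockwise.
Box: 26 × 9.8 = 254.8 N down at 1.3 m → arm 0.1 m, τ = 254.8 × 0.1 = 25.48 N·m counterclockwise.
Speaker: 13 × 9.8 = 127.4 N down at 0.9 m → arm 0.5 m, τ = 127.4 × 0.5 = 63.7 N·m counterclockwise.
Net moment of existing loads = 254.8 N·m clockwise.
The weight weighs 43 × 9.8 = 421.4 N and must supply an equal counterclockwise moment, so its lever arm about the knife-edge support is 254.8 / 421.4 = 0.605 m.
That puts it at 1.4 − 0.605 = 0.795 m from the left end.

x ≈ 0.795 m from the left end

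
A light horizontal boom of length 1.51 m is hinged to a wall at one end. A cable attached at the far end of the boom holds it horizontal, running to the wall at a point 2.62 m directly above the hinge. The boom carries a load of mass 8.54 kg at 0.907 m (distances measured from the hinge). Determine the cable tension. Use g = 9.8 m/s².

T ≈ 58 N

About the hinge:
Load: 8.54 × 9.8 = 83.69 N down at 0.907 m → arm 0.907 m, τ = 83.69 × 0.907 = 75.91 N·m clockwise.
Total clockwise load moment = 75.91 N·m.
The cable tension T acts at 1.51 m; only its component perpendicular to the boom, T sinθ, produces torque. sinθ = h/√(h²+d²) = 2.62/√(2.62²+1.51²) = 0.8664.
Setting net torque to zero: T × 1.51 × 0.8664 = 75.91 → T = 75.91 / 1.308 = 58 N.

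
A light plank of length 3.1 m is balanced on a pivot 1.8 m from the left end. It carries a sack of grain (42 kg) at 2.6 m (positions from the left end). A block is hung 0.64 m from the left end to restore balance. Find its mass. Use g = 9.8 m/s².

m ≈ 29 kg

Take moments about the pivot (at 1.8 m from the left end).
Sack of grain: 42 × 9.8 = 411.6 N down at 2.6 m → arm 0.8 m, τ = 411.6 × 0.8 = 329.3 N·m clockwise.
Net moment of known loads = 329.3 N·m clockwise.
An unknown mass m at 0.64 m has arm 1.16 m; its moment is m·g·1.16 counterclockwise.
Setting net torque to zero: m × 9.8 × 1.16 = 329.3 → m = 329.3 / (9.8 × 1.16) = 29 kg.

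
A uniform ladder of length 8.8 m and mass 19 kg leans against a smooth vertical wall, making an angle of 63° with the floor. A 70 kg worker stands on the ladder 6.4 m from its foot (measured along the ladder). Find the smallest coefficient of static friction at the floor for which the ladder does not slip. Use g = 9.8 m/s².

About the foot of the ladder:
Ladder weight 19×9.8 = 186.2 N acts at 4.4 m along the ladder; its horizontal arm is 4.4·cos63° = 1.998 m → τ = 372 N·m clockwise.
Worker: 70×9.8 = 686 N at 6.4 m → arm 2.906 m → τ = 1994 N·m clockwise.
Wall normal N acts horizontally at the top; its moment arm is the height L sinθ = 8.8·sin63° = 7.841 m, counterclockwise.
Στ = 0 ⇒ N × 7.841 = 2366 ⇒ N = 301.7 N.
ΣFx = 0 ⇒ f = N_wall = 301.7 N. ΣFy = 0 ⇒ N_floor = 872.2 N.
μ_min = f / N_floor = 301.7 / 872.2 = 0.346.

μ_min ≈ 0.346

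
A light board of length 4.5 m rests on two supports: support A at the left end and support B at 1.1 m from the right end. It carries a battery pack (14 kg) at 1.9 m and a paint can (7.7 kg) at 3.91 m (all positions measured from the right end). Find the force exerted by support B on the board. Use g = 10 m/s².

Choose support A as the axis so its reaction then has zero moment arm.
Battery pack: 14 × 10 = 140 N down at 1.9 m → arm 2.6 m, τ = 140 × 2.6 = 364 N·m clockwise.
Paint can: 7.7 × 10 = 77 N down at 3.91 m → arm 0.59 m, τ = 77 × 0.59 = 45.43 N·m clockwise.
Net load moment about support A = 409.4 N·m clockwise.
Reaction R at support B is upward at 1.1 m, arm 3.4 m → moment R × 3.4 counterclockwise.
Balancing moments: R × 3.4 = 409.4, giving R = 120 N.

R_B ≈ 120 N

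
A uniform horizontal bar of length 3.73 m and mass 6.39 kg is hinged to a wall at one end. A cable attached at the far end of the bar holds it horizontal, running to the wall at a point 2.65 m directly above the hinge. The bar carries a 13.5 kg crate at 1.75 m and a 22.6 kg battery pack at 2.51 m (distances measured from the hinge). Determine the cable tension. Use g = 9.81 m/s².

T ≈ 419 N

Choose the hinge as the axis so the unknown hinge reaction has zero arm there.
Beam weight: 6.39 × 9.81 = 62.69 N down at 1.865 m → arm 1.865 m, τ = 62.69 × 1.865 = 116.9 N·m clockwise.
Crate: 13.5 × 9.81 = 132.4 N down at 1.75 m → arm 1.75 m, τ = 132.4 × 1.75 = 231.7 N·m clockwise.
Battery pack: 22.6 × 9.81 = 221.7 N down at 2.51 m → arm 2.51 m, τ = 221.7 × 2.51 = 556.5 N·m clockwise.
Total clockwise load moment = 905.1 N·m.
The cable tension T acts at 3.73 m; only its component perpendicular to the bar, T sinθ, produces torque. sinθ = h/√(h²+d²) = 2.65/√(2.65²+3.73²) = 0.5792.
Balancing moments: T × 3.73 × 0.5792 = 905.1, giving T = 905.1 / 2.16 = 419 N.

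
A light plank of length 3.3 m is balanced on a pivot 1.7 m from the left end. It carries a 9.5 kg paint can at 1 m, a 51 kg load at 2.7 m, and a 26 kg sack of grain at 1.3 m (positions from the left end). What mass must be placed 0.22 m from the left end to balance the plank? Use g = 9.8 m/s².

m ≈ 22.9 kg

Taking torques about the pivot (at 1.7 m from the left end):
Paint can: 9.5 × 9.8 = 93.1 N down at 1 m → arm 0.7 m, τ = 93.1 × 0.7 = 65.17 N·m counterclockwise.
Load: 51 × 9.8 = 499.8 N down at 2.7 m → arm 1 m, τ = 499.8 × 1 = 499.8 N·m clockwise.
Sack of grain: 26 × 9.8 = 254.8 N down at 1.3 m → arm 0.4 m, τ = 254.8 × 0.4 = 101.9 N·m counterclockwise.
Net moment of known loads = 332.7 N·m clockwise.
An unknown mass m at 0.22 m has arm 1.48 m; its moment is m·g·1.48 counterclockwise.
Setting net torque to zero: m × 9.8 × 1.48 = 332.7 → m = 332.7 / (9.8 × 1.48) = 22.9 kg.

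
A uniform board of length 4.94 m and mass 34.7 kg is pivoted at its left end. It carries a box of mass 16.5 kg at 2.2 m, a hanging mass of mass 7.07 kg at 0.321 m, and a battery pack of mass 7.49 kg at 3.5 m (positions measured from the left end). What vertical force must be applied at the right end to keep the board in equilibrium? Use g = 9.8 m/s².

F ≈ 299 N

Sum moments about the left end (the unknown pivot reaction has zero arm there).
Beam weight: 34.7 × 9.8 = 340.1 N down at 2.47 m → arm 2.47 m, τ = 340.1 × 2.47 = 840 N·m clockwise.
Box: 16.5 × 9.8 = 161.7 N down at 2.2 m → arm 2.2 m, τ = 161.7 × 2.2 = 355.7 N·m clockwise.
Hanging mass: 7.07 × 9.8 = 69.29 N down at 0.321 m → arm 0.321 m, τ = 69.29 × 0.321 = 22.24 N·m clockwise.
Battery pack: 7.49 × 9.8 = 73.4 N down at 3.5 m → arm 3.5 m, τ = 73.4 × 3.5 = 256.9 N·m clockwise.
Net moment of the loads = 1475 N·m clockwise.
The upward force F acts at the right end, arm 4.94 m, giving F × 4.94 counterclockwise.
Balancing moments: F × 4.94 = 1475, giving F = 1475 / 4.94 = 299 N.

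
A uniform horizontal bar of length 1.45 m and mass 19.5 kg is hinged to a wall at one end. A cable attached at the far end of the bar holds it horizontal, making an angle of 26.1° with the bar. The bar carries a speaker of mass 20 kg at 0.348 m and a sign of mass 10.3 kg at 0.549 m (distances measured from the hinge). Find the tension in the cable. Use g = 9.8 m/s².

T ≈ 411 N

Taking torques about the hinge:
Beam weight: 19.5 × 9.8 = 191.1 N down at 0.725 m → arm 0.725 m, τ = 191.1 × 0.725 = 138.5 N·m clockwise.
Speaker: 20 × 9.8 = 196 N down at 0.348 m → arm 0.348 m, τ = 196 × 0.348 = 68.21 N·m clockwise.
Sign: 10.3 × 9.8 = 100.9 N down at 0.549 m → arm 0.549 m, τ = 100.9 × 0.549 = 55.39 N·m clockwise.
Total clockwise load moment = 262.1 N·m.
The cable tension T acts at 1.45 m; only its component perpendicular to the bar, T sinθ, produces torque. sin 26.1° = 0.4399.
Balancing moments: T × 1.45 × 0.4399 = 262.1, giving T = 262.1 / 0.6379 = 411 N.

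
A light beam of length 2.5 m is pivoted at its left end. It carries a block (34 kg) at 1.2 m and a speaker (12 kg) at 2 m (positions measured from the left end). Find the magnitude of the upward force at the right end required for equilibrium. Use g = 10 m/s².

Taking torques about the left end:
Block: 34 × 10 = 340 N down at 1.2 m → arm 1.2 m, τ = 340 × 1.2 = 408 N·m clockwise.
Speaker: 12 × 10 = 120 N down at 2 m → arm 2 m, τ = 120 × 2 = 240 N·m clockwise.
Net moment of the loads = 648 N·m clockwise.
The upward force F acts at the right end, arm 2.5 m, giving F × 2.5 counterclockwise.
Στ = 0 ⇒ F × 2.5 = 648 ⇒ F = 648 / 2.5 = 259 N.

F ≈ 259 N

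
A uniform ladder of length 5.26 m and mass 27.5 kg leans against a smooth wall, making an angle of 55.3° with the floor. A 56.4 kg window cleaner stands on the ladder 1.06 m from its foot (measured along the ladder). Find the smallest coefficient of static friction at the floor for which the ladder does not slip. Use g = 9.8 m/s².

μ_min ≈ 0.207

About the foot of the ladder:
Ladder weight 27.5×9.8 = 269.5 N acts at 2.63 m along the ladder; its horizontal arm is 2.63·cos55.3° = 1.497 m → τ = 403.4 N·m clockwise.
Window cleaner: 56.4×9.8 = 552.7 N at 1.06 m → arm 0.6034 m → τ = 333.5 N·m clockwise.
Wall normal N acts horizontally at the top; its moment arm is the height L sinθ = 5.26·sin55.3° = 4.324 m, counterclockwise.
Στ = 0 ⇒ N × 4.324 = 736.9 ⇒ N = 170.4 N.
ΣFx = 0 ⇒ f = N_wall = 170.4 N. ΣFy = 0 ⇒ N_floor = 822.2 N.
μ_min = f / N_floor = 170.4 / 822.2 = 0.207.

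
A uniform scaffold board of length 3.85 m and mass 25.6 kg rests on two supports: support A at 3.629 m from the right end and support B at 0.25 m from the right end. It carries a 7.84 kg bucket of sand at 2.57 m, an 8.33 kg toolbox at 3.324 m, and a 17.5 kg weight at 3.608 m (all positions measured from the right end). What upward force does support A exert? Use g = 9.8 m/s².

About support B:
Beam weight: 25.6 × 9.8 = 250.9 N down at 1.925 m → arm 1.675 m, τ = 250.9 × 1.675 = 420.3 N·m counterclockwise.
Bucket of sand: 7.84 × 9.8 = 76.83 N down at 2.57 m → arm 2.32 m, τ = 76.83 × 2.32 = 178.2 N·m counterclockwise.
Toolbox: 8.33 × 9.8 = 81.63 N down at 3.324 m → arm 3.074 m, τ = 81.63 × 3.074 = 250.9 N·m counterclockwise.
Weight: 17.5 × 9.8 = 171.5 N down at 3.608 m → arm 3.358 m, τ = 171.5 × 3.358 = 575.9 N·m counterclockwise.
Net load moment about support B = 1425 N·m counterclockwise.
Reaction R at support A is upward at 3.629 m, arm 3.379 m → moment R × 3.379 clockwise.
Balancing moments: R × 3.379 = 1425, giving R = 422 N.

R_A ≈ 422 N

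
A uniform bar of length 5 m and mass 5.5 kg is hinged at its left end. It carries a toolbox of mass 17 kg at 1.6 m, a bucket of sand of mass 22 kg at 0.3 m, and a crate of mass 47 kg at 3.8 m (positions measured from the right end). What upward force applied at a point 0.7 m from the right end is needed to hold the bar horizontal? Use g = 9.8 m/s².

Taking torques about the left end:
Beam weight: 5.5 × 9.8 = 53.9 N down at 2.5 m → arm 2.5 m, τ = 53.9 × 2.5 = 134.8 N·m clockwise.
Toolbox: 17 × 9.8 = 166.6 N down at 1.6 m → arm 3.4 m, τ = 166.6 × 3.4 = 566.4 N·m clockwise.
Bucket of sand: 22 × 9.8 = 215.6 N down at 0.3 m → arm 4.7 m, τ = 215.6 × 4.7 = 1013 N·m clockwise.
Crate: 47 × 9.8 = 460.6 N down at 3.8 m → arm 1.2 m, τ = 460.6 × 1.2 = 552.7 N·m clockwise.
Net moment of the loads = 2267 N·m clockwise.
The upward force F acts at a point 0.7 m from the right end, arm 4.3 m, giving F × 4.3 counterclockwise.
For rotational equilibrium, F × 4.3 = 2267, so F = 2267 / 4.3 = 527 N.

F ≈ 527 N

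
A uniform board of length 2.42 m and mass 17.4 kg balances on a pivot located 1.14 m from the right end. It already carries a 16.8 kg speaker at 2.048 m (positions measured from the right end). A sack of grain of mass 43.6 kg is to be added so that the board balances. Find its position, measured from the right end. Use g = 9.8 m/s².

About the pivot (at 1.14 m from the right end):
Beam weight: 17.4 × 9.8 = 170.5 N down at 1.21 m → arm 0.07 m, τ = 170.5 × 0.07 = 11.94 N·m counterclockwise.
Speaker: 16.8 × 9.8 = 164.6 N down at 2.048 m → arm 0.908 m, τ = 164.6 × 0.908 = 149.5 N·m counterclockwise.
Net moment of existing loads = 161.4 N·m counterclockwise.
The sack of grain weighs 43.6 × 9.8 = 427.3 N and must supply an equal clockwise moment, so its lever arm about the pivot is 161.4 / 427.3 = 0.378 m.
That puts it at 1.14 − 0.378 = 0.762 m from the right end.

x ≈ 0.762 m from the right end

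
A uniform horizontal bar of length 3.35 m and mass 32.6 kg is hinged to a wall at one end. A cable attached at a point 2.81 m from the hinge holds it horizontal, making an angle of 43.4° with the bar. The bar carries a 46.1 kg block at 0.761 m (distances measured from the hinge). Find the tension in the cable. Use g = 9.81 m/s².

Taking torques about the hinge:
Beam weight: 32.6 × 9.81 = 319.8 N down at 1.675 m → arm 1.675 m, τ = 319.8 × 1.675 = 535.7 N·m clockwise.
Block: 46.1 × 9.81 = 452.2 N down at 0.761 m → arm 0.761 m, τ = 452.2 × 0.761 = 344.1 N·m clockwise.
Total clockwise load moment = 879.8 N·m.
The cable tension T acts at 2.81 m; only its component perpendicular to the bar, T sinθ, produces torque. sin 43.4° = 0.6871.
Setting net torque to zero: T × 2.81 × 0.6871 = 879.8 → T = 879.8 / 1.931 = 456 N.

T ≈ 456 N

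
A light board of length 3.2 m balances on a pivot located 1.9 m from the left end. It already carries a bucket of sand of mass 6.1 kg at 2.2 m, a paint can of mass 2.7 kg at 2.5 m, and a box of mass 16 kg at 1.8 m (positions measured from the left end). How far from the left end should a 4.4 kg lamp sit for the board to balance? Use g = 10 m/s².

x ≈ 1.48 m from the left end

Choose the pivot (at 1.9 m from the left end) as the axis so the support reaction has zero arm there.
Bucket of sand: 6.1 × 10 = 61 N down at 2.2 m → arm 0.3 m, τ = 61 × 0.3 = 18.3 N·m clockwise.
Paint can: 2.7 × 10 = 27 N down at 2.5 m → arm 0.6 m, τ = 27 × 0.6 = 16.2 N·m clockwise.
Box: 16 × 10 = 160 N down at 1.8 m → arm 0.1 m, τ = 160 × 0.1 = 16 N·m counterclockwise.
Net moment of existing loads = 18.5 N·m clockwise.
The lamp weighs 4.4 × 10 = 44 N and must supply an equal counterclockwise moment, so its lever arm about the pivot is 18.5 / 44 = 0.42 m.
That puts it at 1.9 − 0.42 = 1.48 m from the left end.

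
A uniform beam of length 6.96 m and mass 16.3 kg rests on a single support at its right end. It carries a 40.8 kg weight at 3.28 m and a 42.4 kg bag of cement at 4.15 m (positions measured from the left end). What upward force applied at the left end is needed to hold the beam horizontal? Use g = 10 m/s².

Taking torques about the right end:
Beam weight: 16.3 × 10 = 163 N down at 3.48 m → arm 3.48 m, τ = 163 × 3.48 = 567.2 N·m counterclockwise.
Weight: 40.8 × 10 = 408 N down at 3.28 m → arm 3.68 m, τ = 408 × 3.68 = 1501 N·m counterclockwise.
Bag of cement: 42.4 × 10 = 424 N down at 4.15 m → arm 2.81 m, τ = 424 × 2.81 = 1191 N·m counterclockwise.
Net moment of the loads = 3259 N·m counterclockwise.
The upward force F acts at the left end, arm 6.96 m, giving F × 6.96 clockwise.
For rotational equilibrium, F × 6.96 = 3259, so F = 3259 / 6.96 = 468 N.

F ≈ 468 N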